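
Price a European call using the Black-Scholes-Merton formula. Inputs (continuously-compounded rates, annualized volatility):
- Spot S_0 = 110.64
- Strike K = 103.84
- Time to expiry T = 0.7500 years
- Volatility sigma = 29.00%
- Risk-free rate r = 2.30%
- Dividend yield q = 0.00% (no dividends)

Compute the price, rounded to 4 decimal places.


d1 = (ln(S/K) + (r - q + 0.5*sigma^2) * T) / (sigma * sqrt(T)) = 0.44682107
d2 = d1 - sigma * sqrt(T) = 0.19567370
exp(-rT) = 0.98289793; exp(-qT) = 1.00000000
C = S_0 * exp(-qT) * N(d1) - K * exp(-rT) * N(d2)
N(d1) = 0.67249787; N(d2) = 0.57756721
C = 110.6400 * 1.00000000 * 0.67249787 - 103.8400 * 0.98289793 * 0.57756721 = 15.4563

Answer: Price = 15.4563


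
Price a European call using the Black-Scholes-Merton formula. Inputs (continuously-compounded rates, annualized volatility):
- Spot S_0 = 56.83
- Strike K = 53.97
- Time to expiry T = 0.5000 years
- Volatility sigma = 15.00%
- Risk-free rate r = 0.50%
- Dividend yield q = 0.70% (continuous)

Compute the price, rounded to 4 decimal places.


Answer: Price = 3.9951

Derivation:
d1 = (ln(S/K) + (r - q + 0.5*sigma^2) * T) / (sigma * sqrt(T)) = 0.53043397
d2 = d1 - sigma * sqrt(T) = 0.42436795
exp(-rT) = 0.99750312; exp(-qT) = 0.99650612
C = S_0 * exp(-qT) * N(d1) - K * exp(-rT) * N(d2)
N(d1) = 0.70209446; N(d2) = 0.66435126
C = 56.8300 * 0.99650612 * 0.70209446 - 53.9700 * 0.99750312 * 0.66435126 = 3.9951


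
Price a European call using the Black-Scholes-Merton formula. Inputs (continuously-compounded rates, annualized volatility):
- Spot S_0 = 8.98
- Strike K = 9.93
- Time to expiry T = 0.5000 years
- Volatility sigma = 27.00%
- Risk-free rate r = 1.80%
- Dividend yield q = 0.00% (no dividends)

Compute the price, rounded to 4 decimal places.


d1 = (ln(S/K) + (r - q + 0.5*sigma^2) * T) / (sigma * sqrt(T)) = -0.38411924
d2 = d1 - sigma * sqrt(T) = -0.57503807
exp(-rT) = 0.99104038; exp(-qT) = 1.00000000
C = S_0 * exp(-qT) * N(d1) - K * exp(-rT) * N(d2)
N(d1) = 0.35044504; N(d2) = 0.28263278
C = 8.9800 * 1.00000000 * 0.35044504 - 9.9300 * 0.99104038 * 0.28263278 = 0.3656

Answer: Price = 0.3656


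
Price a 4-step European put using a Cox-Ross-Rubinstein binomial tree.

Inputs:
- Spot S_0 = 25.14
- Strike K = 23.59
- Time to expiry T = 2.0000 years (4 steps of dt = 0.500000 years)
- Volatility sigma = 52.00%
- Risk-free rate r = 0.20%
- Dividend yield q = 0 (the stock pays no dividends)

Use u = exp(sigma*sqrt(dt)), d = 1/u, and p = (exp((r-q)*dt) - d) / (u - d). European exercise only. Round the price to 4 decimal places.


dt = T/N = 0.500000
u = exp(sigma*sqrt(dt)) = 1.444402; d = 1/u = 0.692328
p = (exp((r-q)*dt) - d) / (u - d) = 0.410428
Discount per step: exp(-r*dt) = 0.999000
Stock lattice S(k, i) with i counting down-moves:
  k=0: S(0,0) = 25.1400
  k=1: S(1,0) = 36.3123; S(1,1) = 17.4051
  k=2: S(2,0) = 52.4495; S(2,1) = 25.1400; S(2,2) = 12.0501
  k=3: S(3,0) = 75.7582; S(3,1) = 36.3123; S(3,2) = 17.4051; S(3,3) = 8.3426
  k=4: S(4,0) = 109.4253; S(4,1) = 52.4495; S(4,2) = 25.1400; S(4,3) = 12.0501; S(4,4) = 5.7758
Terminal payoffs V(N, i) = max(K - S_T, 0):
  V(4,0) = 0.000000; V(4,1) = 0.000000; V(4,2) = 0.000000; V(4,3) = 11.539946; V(4,4) = 17.814192
Backward induction: V(k, i) = exp(-r*dt) * [p * V(k+1, i) + (1-p) * V(k+1, i+1)].
  V(3,0) = exp(-r*dt) * [p*0.000000 + (1-p)*0.000000] = 0.000000
  V(3,1) = exp(-r*dt) * [p*0.000000 + (1-p)*0.000000] = 0.000000
  V(3,2) = exp(-r*dt) * [p*0.000000 + (1-p)*11.539946] = 6.796825
  V(3,3) = exp(-r*dt) * [p*11.539946 + (1-p)*17.814192] = 15.223833
  V(2,0) = exp(-r*dt) * [p*0.000000 + (1-p)*0.000000] = 0.000000
  V(2,1) = exp(-r*dt) * [p*0.000000 + (1-p)*6.796825] = 4.003211
  V(2,2) = exp(-r*dt) * [p*6.796825 + (1-p)*15.223833] = 11.753391
  V(1,0) = exp(-r*dt) * [p*0.000000 + (1-p)*4.003211] = 2.357821
  V(1,1) = exp(-r*dt) * [p*4.003211 + (1-p)*11.753391] = 8.563929
  V(0,0) = exp(-r*dt) * [p*2.357821 + (1-p)*8.563929] = 6.010753

Answer: Price = V(0,0) = 6.0108


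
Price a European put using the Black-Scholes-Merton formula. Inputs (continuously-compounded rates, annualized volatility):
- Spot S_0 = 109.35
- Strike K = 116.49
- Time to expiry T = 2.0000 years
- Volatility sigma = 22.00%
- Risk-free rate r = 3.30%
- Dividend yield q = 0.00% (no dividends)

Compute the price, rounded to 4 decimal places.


d1 = (ln(S/K) + (r - q + 0.5*sigma^2) * T) / (sigma * sqrt(T)) = 0.16439691
d2 = d1 - sigma * sqrt(T) = -0.14673007
exp(-rT) = 0.93613086; exp(-qT) = 1.00000000
P = K * exp(-rT) * N(-d2) - S_0 * exp(-qT) * N(-d1)
N(-d1) = 0.43470935; N(-d2) = 0.55832746
P = 116.4900 * 0.93613086 * 0.55832746 - 109.3500 * 1.00000000 * 0.43470935 = 13.3501

Answer: Price = 13.3501


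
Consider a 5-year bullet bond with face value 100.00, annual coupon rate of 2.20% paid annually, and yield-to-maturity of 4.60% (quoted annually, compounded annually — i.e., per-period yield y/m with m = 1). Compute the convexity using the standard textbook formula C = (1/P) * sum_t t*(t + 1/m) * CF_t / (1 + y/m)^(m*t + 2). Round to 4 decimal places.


Coupon per period c = face * coupon_rate / m = 2.200000
Periods per year m = 1; per-period yield y/m = 0.046000
Number of cashflows N = 5
Cashflows (t years, CF_t, discount factor 1/(1+y/m)^(m*t), PV):
  t = 1.0000: CF_t = 2.200000, DF = 0.956023, PV = 2.103250
  t = 2.0000: CF_t = 2.200000, DF = 0.913980, PV = 2.010756
  t = 3.0000: CF_t = 2.200000, DF = 0.873786, PV = 1.922329
  t = 4.0000: CF_t = 2.200000, DF = 0.835359, PV = 1.837790
  t = 5.0000: CF_t = 102.200000, DF = 0.798623, PV = 81.619226
Price P = sum_t PV_t = 89.493351
Convexity numerator sum_t t*(t + 1/m) * CF_t / (1+y/m)^(m*t + 2):
  t = 1.0000: term = 3.844657
  t = 2.0000: term = 11.026741
  t = 3.0000: term = 21.083636
  t = 4.0000: term = 33.594066
  t = 5.0000: term = 2237.949894
Convexity = (1/P) * sum = 2307.498994 / 89.493351 = 25.784027

Answer: Convexity = 25.7840


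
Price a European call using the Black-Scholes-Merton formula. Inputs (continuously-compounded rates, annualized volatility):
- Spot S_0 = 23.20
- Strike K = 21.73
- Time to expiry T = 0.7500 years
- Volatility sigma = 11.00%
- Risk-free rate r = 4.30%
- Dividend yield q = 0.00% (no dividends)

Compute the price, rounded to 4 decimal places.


Answer: Price = 2.3264

Derivation:
d1 = (ln(S/K) + (r - q + 0.5*sigma^2) * T) / (sigma * sqrt(T)) = 1.07330448
d2 = d1 - sigma * sqrt(T) = 0.97804169
exp(-rT) = 0.96826449; exp(-qT) = 1.00000000
C = S_0 * exp(-qT) * N(d1) - K * exp(-rT) * N(d2)
N(d1) = 0.85843274; N(d2) = 0.83597315
C = 23.2000 * 1.00000000 * 0.85843274 - 21.7300 * 0.96826449 * 0.83597315 = 2.3264


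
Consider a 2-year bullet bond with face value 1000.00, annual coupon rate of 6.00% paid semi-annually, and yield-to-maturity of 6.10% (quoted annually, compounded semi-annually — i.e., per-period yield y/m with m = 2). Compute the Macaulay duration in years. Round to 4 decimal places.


Answer: Macaulay duration = 1.9142 years

Derivation:
Coupon per period c = face * coupon_rate / m = 30.000000
Periods per year m = 2; per-period yield y/m = 0.030500
Number of cashflows N = 4
Cashflows (t years, CF_t, discount factor 1/(1+y/m)^(m*t), PV):
  t = 0.5000: CF_t = 30.000000, DF = 0.970403, PV = 29.112082
  t = 1.0000: CF_t = 30.000000, DF = 0.941681, PV = 28.250443
  t = 1.5000: CF_t = 30.000000, DF = 0.913810, PV = 27.414307
  t = 2.0000: CF_t = 1030.000000, DF = 0.886764, PV = 913.366840
Price P = sum_t PV_t = 998.143671
Macaulay numerator sum_t t * PV_t:
  t * PV_t at t = 0.5000: 14.556041
  t * PV_t at t = 1.0000: 28.250443
  t * PV_t at t = 1.5000: 41.121460
  t * PV_t at t = 2.0000: 1826.733679
Macaulay duration D = (sum_t t * PV_t) / P = 1910.661623 / 998.143671 = 1.914215


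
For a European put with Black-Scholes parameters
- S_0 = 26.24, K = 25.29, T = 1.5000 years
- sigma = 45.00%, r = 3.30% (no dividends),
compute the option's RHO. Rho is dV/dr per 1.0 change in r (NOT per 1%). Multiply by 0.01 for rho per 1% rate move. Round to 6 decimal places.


Answer: Rho = -19.759155

Derivation:
d1 = 0.4322912178; d2 = -0.1188439743
phi(d1) = 0.3633544838; exp(-qT) = 1.0000000000; exp(-rT) = 0.9517051581
N(-d2) = 0.5473005155
Rho = -K*T*exp(-rT)*N(-d2) = -25.2900 * 1.5000 * 0.9517051581 * 0.5473005155 = -19.759155


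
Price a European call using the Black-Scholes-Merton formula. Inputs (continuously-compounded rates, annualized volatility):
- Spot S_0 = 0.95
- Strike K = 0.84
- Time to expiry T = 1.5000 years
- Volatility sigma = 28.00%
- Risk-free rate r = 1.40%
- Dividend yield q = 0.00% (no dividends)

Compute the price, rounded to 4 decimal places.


Answer: Price = 0.1948

Derivation:
d1 = (ln(S/K) + (r - q + 0.5*sigma^2) * T) / (sigma * sqrt(T)) = 0.59155204
d2 = d1 - sigma * sqrt(T) = 0.24862348
exp(-rT) = 0.97921896; exp(-qT) = 1.00000000
C = S_0 * exp(-qT) * N(d1) - K * exp(-rT) * N(d2)
N(d1) = 0.72292470; N(d2) = 0.59817398
C = 0.9500 * 1.00000000 * 0.72292470 - 0.8400 * 0.97921896 * 0.59817398 = 0.1948


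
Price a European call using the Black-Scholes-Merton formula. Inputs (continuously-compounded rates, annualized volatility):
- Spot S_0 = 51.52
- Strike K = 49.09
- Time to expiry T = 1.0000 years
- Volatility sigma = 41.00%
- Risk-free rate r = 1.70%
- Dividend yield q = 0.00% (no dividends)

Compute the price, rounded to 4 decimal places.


Answer: Price = 9.8336

Derivation:
d1 = (ln(S/K) + (r - q + 0.5*sigma^2) * T) / (sigma * sqrt(T)) = 0.36430423
d2 = d1 - sigma * sqrt(T) = -0.04569577
exp(-rT) = 0.98314368; exp(-qT) = 1.00000000
C = S_0 * exp(-qT) * N(d1) - K * exp(-rT) * N(d2)
N(d1) = 0.64218458; N(d2) = 0.48177637
C = 51.5200 * 1.00000000 * 0.64218458 - 49.0900 * 0.98314368 * 0.48177637 = 9.8336


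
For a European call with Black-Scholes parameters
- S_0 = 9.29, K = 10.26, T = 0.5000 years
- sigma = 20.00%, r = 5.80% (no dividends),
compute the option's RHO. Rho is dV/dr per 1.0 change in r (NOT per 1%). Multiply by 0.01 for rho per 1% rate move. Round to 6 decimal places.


Answer: Rho = 1.420503

Derivation:
d1 = -0.4264864128; d2 = -0.5679077691
phi(d1) = 0.3642612812; exp(-qT) = 1.0000000000; exp(-rT) = 0.9714164645
N(d2) = 0.2850487982
Rho = K*T*exp(-rT)*N(d2) = 10.2600 * 0.5000 * 0.9714164645 * 0.2850487982 = 1.420503


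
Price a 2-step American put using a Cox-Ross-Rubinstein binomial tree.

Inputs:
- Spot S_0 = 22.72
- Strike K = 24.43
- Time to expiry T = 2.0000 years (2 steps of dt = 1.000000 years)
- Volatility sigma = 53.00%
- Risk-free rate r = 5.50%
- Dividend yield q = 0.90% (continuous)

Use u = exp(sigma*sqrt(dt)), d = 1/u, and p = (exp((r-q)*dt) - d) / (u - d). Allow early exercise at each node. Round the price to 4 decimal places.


dt = T/N = 1.000000
u = exp(sigma*sqrt(dt)) = 1.698932; d = 1/u = 0.588605
p = (exp((r-q)*dt) - d) / (u - d) = 0.412914
Discount per step: exp(-r*dt) = 0.946485
Stock lattice S(k, i) with i counting down-moves:
  k=0: S(0,0) = 22.7200
  k=1: S(1,0) = 38.5997; S(1,1) = 13.3731
  k=2: S(2,0) = 65.5783; S(2,1) = 22.7200; S(2,2) = 7.8715
Terminal payoffs V(N, i) = max(K - S_T, 0):
  V(2,0) = 0.000000; V(2,1) = 1.710000; V(2,2) = 16.558524
Backward induction: V(k, i) = exp(-r*dt) * [p * V(k+1, i) + (1-p) * V(k+1, i+1)]; then take max(V_cont, immediate exercise) for American.
  V(1,0) = exp(-r*dt) * [p*0.000000 + (1-p)*1.710000] = 0.950193; exercise = 0.000000; V(1,0) = max -> 0.950193
  V(1,1) = exp(-r*dt) * [p*1.710000 + (1-p)*16.558524] = 9.869345; exercise = 11.056895; V(1,1) = max -> 11.056895
  V(0,0) = exp(-r*dt) * [p*0.950193 + (1-p)*11.056895] = 6.515319; exercise = 1.710000; V(0,0) = max -> 6.515319

Answer: Price = V(0,0) = 6.5153


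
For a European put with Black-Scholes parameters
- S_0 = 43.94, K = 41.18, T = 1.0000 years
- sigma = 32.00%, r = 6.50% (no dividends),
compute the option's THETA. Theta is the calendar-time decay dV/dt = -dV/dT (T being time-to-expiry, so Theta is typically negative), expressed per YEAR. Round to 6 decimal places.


d1 = 0.5658511417; d2 = 0.2458511417
phi(d1) = 0.3399243145; exp(-qT) = 1.0000000000; exp(-rT) = 0.9370674634
Theta = -S*exp(-qT)*phi(d1)*sigma/(2*sqrt(T)) + r*K*exp(-rT)*N(-d2) - q*S*exp(-qT)*N(-d1)
N(-d1) = 0.2857474887; N(-d2) = 0.4028987332; sqrt(T) = 1.0000000000
Term 1 = -43.9400 * 1.0000000000 * 0.3399243145 * 0.3200 / (2 * 1.0000000000) = -2.3898039007
Term 2 = 0.0650 * 41.1800 * 0.9370674634 * 0.4028987332 = 1.0105701349
Term 3 = 0 (no dividend yield, q = 0)
Theta = -2.3898039007 + (1.0105701349) + (0.0000000000) = -1.379234

Answer: Theta = -1.379234


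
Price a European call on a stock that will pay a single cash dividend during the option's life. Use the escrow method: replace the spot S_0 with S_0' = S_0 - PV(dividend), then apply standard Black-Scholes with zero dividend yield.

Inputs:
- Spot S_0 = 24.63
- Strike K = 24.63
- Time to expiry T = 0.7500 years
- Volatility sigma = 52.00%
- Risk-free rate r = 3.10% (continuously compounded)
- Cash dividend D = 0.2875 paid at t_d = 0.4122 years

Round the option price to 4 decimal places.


PV(D) = D * exp(-r * t_d) = 0.2875 * 0.98730309 = 0.28384964
S_0' = S_0 - PV(D) = 24.6300 - 0.28384964 = 24.34615036
d1 = (ln(S_0'/K) + (r + sigma^2/2)*T) / (sigma*sqrt(T)) = 0.25105528
d2 = d1 - sigma*sqrt(T) = -0.19927793
exp(-rT) = 0.97701820
N(d1) = 0.59911431; N(d2) = 0.42102267
C = S_0' * N(d1) - K * exp(-rT) * N(d2) = 24.34615036 * 0.59911431 - 24.6300 * 0.97701820 * 0.42102267 = 4.4547

Answer: Price = 4.4547


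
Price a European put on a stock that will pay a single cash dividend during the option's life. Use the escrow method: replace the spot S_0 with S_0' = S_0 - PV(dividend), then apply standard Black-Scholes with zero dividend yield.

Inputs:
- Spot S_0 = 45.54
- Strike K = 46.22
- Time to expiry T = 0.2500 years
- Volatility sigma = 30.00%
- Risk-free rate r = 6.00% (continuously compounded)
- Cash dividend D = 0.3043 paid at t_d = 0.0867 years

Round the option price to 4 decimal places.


Answer: Price = 2.8632

Derivation:
PV(D) = D * exp(-r * t_d) = 0.3043 * 0.99481151 = 0.30272114
S_0' = S_0 - PV(D) = 45.5400 - 0.30272114 = 45.23727886
d1 = (ln(S_0'/K) + (r + sigma^2/2)*T) / (sigma*sqrt(T)) = 0.03172597
d2 = d1 - sigma*sqrt(T) = -0.11827403
exp(-rT) = 0.98511194
N(-d1) = 0.48734529; N(-d2) = 0.54707473
P = K * exp(-rT) * N(-d2) - S_0' * N(-d1) = 46.2200 * 0.98511194 * 0.54707473 - 45.23727886 * 0.48734529 = 2.8632


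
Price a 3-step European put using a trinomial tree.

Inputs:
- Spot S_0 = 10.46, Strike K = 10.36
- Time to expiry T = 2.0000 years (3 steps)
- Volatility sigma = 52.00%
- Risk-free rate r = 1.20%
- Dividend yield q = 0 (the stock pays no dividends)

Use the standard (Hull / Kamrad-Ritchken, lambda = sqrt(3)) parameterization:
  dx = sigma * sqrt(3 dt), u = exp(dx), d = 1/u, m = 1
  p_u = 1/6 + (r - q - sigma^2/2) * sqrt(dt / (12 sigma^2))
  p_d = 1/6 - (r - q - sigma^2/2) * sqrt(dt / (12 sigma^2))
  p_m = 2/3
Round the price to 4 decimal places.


Answer: Price = V(0,0) = 2.5027

Derivation:
dt = T/N = 0.666667; dx = sigma*sqrt(3*dt) = 0.735391
u = exp(dx) = 2.086298; d = 1/u = 0.479318
p_u = 0.110823, p_m = 0.666667, p_d = 0.222510
Discount per step: exp(-r*dt) = 0.992032
Stock lattice S(k, j) with j the centered position index:
  k=0: S(0,+0) = 10.4600
  k=1: S(1,-1) = 5.0137; S(1,+0) = 10.4600; S(1,+1) = 21.8227
  k=2: S(2,-2) = 2.4031; S(2,-1) = 5.0137; S(2,+0) = 10.4600; S(2,+1) = 21.8227; S(2,+2) = 45.5286
  k=3: S(3,-3) = 1.1519; S(3,-2) = 2.4031; S(3,-1) = 5.0137; S(3,+0) = 10.4600; S(3,+1) = 21.8227; S(3,+2) = 45.5286; S(3,+3) = 94.9862
Terminal payoffs V(N, j) = max(K - S_T, 0):
  V(3,-3) = 9.208132; V(3,-2) = 7.956860; V(3,-1) = 5.346334; V(3,+0) = 0.000000; V(3,+1) = 0.000000; V(3,+2) = 0.000000; V(3,+3) = 0.000000
Backward induction: V(k, j) = exp(-r*dt) * [p_u * V(k+1, j+1) + p_m * V(k+1, j) + p_d * V(k+1, j-1)]
  V(2,-2) = exp(-r*dt) * [p_u*5.346334 + p_m*7.956860 + p_d*9.208132] = 7.882659
  V(2,-1) = exp(-r*dt) * [p_u*0.000000 + p_m*5.346334 + p_d*7.956860] = 5.292196
  V(2,+0) = exp(-r*dt) * [p_u*0.000000 + p_m*0.000000 + p_d*5.346334] = 1.180134
  V(2,+1) = exp(-r*dt) * [p_u*0.000000 + p_m*0.000000 + p_d*0.000000] = 0.000000
  V(2,+2) = exp(-r*dt) * [p_u*0.000000 + p_m*0.000000 + p_d*0.000000] = 0.000000
  V(1,-1) = exp(-r*dt) * [p_u*1.180134 + p_m*5.292196 + p_d*7.882659] = 5.369757
  V(1,+0) = exp(-r*dt) * [p_u*0.000000 + p_m*1.180134 + p_d*5.292196] = 1.948670
  V(1,+1) = exp(-r*dt) * [p_u*0.000000 + p_m*0.000000 + p_d*1.180134] = 0.260499
  V(0,+0) = exp(-r*dt) * [p_u*0.260499 + p_m*1.948670 + p_d*5.369757] = 2.502705


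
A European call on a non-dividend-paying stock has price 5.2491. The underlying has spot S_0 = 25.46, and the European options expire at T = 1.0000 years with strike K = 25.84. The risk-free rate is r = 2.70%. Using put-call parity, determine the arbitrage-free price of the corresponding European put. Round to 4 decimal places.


Put-call parity: C - P = S_0 * exp(-qT) - K * exp(-rT).
S_0 * exp(-qT) = 25.4600 * 1.00000000 = 25.46000000
K * exp(-rT) = 25.8400 * 0.97336124 = 25.15165448
P = C - S*exp(-qT) + K*exp(-rT)
P = 5.2491 - 25.46000000 + 25.15165448 = 4.9408

Answer: Put price = 4.9408


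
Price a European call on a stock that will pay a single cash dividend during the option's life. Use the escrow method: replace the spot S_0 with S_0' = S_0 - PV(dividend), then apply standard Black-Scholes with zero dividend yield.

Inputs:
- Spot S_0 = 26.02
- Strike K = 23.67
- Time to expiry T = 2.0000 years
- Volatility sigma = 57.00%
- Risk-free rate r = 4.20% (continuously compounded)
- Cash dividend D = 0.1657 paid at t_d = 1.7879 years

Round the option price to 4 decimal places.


PV(D) = D * exp(-r * t_d) = 0.1657 * 0.92765832 = 0.15371298
S_0' = S_0 - PV(D) = 26.0200 - 0.15371298 = 25.86628702
d1 = (ln(S_0'/K) + (r + sigma^2/2)*T) / (sigma*sqrt(T)) = 0.61733156
d2 = d1 - sigma*sqrt(T) = -0.18877017
exp(-rT) = 0.91943126
N(d1) = 0.73149197; N(d2) = 0.42513648
C = S_0' * N(d1) - K * exp(-rT) * N(d2) = 25.86628702 * 0.73149197 - 23.6700 * 0.91943126 * 0.42513648 = 9.6688

Answer: Price = 9.6688


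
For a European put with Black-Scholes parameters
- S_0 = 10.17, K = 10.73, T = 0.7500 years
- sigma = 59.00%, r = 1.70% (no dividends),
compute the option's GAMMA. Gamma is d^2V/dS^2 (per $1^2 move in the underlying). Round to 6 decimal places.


Answer: Gamma = 0.075599

Derivation:
d1 = 0.1755265248; d2 = -0.3354284634
phi(d1) = 0.3928437560; exp(-qT) = 1.0000000000; exp(-rT) = 0.9873309369
Gamma = exp(-qT) * phi(d1) / (S * sigma * sqrt(T)) = 1.0000000000 * 0.3928437560 / (10.1700 * 0.5900 * 0.8660254038) = 0.075599


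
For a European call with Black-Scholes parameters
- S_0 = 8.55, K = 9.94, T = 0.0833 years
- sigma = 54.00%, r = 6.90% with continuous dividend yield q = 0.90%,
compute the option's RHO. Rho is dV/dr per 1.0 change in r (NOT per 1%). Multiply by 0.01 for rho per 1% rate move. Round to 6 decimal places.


Answer: Rho = 0.128163

Derivation:
d1 = -0.8565267361; d2 = -1.0123801288
phi(d1) = 0.2764410841; exp(-qT) = 0.9992505810; exp(-rT) = 0.9942687864
N(d2) = 0.1556781679
Rho = K*T*exp(-rT)*N(d2) = 9.9400 * 0.0833 * 0.9942687864 * 0.1556781679 = 0.128163


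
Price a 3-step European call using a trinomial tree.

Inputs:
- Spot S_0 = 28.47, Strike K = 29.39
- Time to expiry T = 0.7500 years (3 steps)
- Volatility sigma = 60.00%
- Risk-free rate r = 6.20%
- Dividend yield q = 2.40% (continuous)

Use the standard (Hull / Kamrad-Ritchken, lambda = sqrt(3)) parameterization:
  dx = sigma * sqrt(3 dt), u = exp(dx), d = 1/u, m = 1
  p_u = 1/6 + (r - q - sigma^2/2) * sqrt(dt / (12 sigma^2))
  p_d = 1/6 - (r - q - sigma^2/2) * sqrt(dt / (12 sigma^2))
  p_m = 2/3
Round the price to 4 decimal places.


Answer: Price = V(0,0) = 5.2511

Derivation:
dt = T/N = 0.250000; dx = sigma*sqrt(3*dt) = 0.519615
u = exp(dx) = 1.681381; d = 1/u = 0.594749
p_u = 0.132507, p_m = 0.666667, p_d = 0.200827
Discount per step: exp(-r*dt) = 0.984620
Stock lattice S(k, j) with j the centered position index:
  k=0: S(0,+0) = 28.4700
  k=1: S(1,-1) = 16.9325; S(1,+0) = 28.4700; S(1,+1) = 47.8689
  k=2: S(2,-2) = 10.0706; S(2,-1) = 16.9325; S(2,+0) = 28.4700; S(2,+1) = 47.8689; S(2,+2) = 80.4858
  k=3: S(3,-3) = 5.9895; S(3,-2) = 10.0706; S(3,-1) = 16.9325; S(3,+0) = 28.4700; S(3,+1) = 47.8689; S(3,+2) = 80.4858; S(3,+3) = 135.3273
Terminal payoffs V(N, j) = max(S_T - K, 0):
  V(3,-3) = 0.000000; V(3,-2) = 0.000000; V(3,-1) = 0.000000; V(3,+0) = 0.000000; V(3,+1) = 18.478906; V(3,+2) = 51.095849; V(3,+3) = 105.937346
Backward induction: V(k, j) = exp(-r*dt) * [p_u * V(k+1, j+1) + p_m * V(k+1, j) + p_d * V(k+1, j-1)]
  V(2,-2) = exp(-r*dt) * [p_u*0.000000 + p_m*0.000000 + p_d*0.000000] = 0.000000
  V(2,-1) = exp(-r*dt) * [p_u*0.000000 + p_m*0.000000 + p_d*0.000000] = 0.000000
  V(2,+0) = exp(-r*dt) * [p_u*18.478906 + p_m*0.000000 + p_d*0.000000] = 2.410920
  V(2,+1) = exp(-r*dt) * [p_u*51.095849 + p_m*18.478906 + p_d*0.000000] = 18.796206
  V(2,+2) = exp(-r*dt) * [p_u*105.937346 + p_m*51.095849 + p_d*18.478906] = 51.015471
  V(1,-1) = exp(-r*dt) * [p_u*2.410920 + p_m*0.000000 + p_d*0.000000] = 0.314550
  V(1,+0) = exp(-r*dt) * [p_u*18.796206 + p_m*2.410920 + p_d*0.000000] = 4.034877
  V(1,+1) = exp(-r*dt) * [p_u*51.015471 + p_m*18.796206 + p_d*2.410920] = 19.470729
  V(0,+0) = exp(-r*dt) * [p_u*19.470729 + p_m*4.034877 + p_d*0.314550] = 5.251066


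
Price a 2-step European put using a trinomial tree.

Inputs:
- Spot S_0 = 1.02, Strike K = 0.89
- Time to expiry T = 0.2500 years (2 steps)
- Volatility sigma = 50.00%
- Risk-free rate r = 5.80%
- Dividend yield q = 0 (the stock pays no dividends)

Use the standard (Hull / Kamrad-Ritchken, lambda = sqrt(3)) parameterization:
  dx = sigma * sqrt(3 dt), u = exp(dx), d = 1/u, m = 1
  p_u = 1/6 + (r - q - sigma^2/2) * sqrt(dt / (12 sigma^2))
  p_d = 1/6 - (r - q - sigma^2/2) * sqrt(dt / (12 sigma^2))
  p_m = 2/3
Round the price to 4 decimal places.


dt = T/N = 0.125000; dx = sigma*sqrt(3*dt) = 0.306186
u = exp(dx) = 1.358235; d = 1/u = 0.736250
p_u = 0.152990, p_m = 0.666667, p_d = 0.180343
Discount per step: exp(-r*dt) = 0.992776
Stock lattice S(k, j) with j the centered position index:
  k=0: S(0,+0) = 1.0200
  k=1: S(1,-1) = 0.7510; S(1,+0) = 1.0200; S(1,+1) = 1.3854
  k=2: S(2,-2) = 0.5529; S(2,-1) = 0.7510; S(2,+0) = 1.0200; S(2,+1) = 1.3854; S(2,+2) = 1.8817
Terminal payoffs V(N, j) = max(K - S_T, 0):
  V(2,-2) = 0.337095; V(2,-1) = 0.139026; V(2,+0) = 0.000000; V(2,+1) = 0.000000; V(2,+2) = 0.000000
Backward induction: V(k, j) = exp(-r*dt) * [p_u * V(k+1, j+1) + p_m * V(k+1, j) + p_d * V(k+1, j-1)]
  V(1,-1) = exp(-r*dt) * [p_u*0.000000 + p_m*0.139026 + p_d*0.337095] = 0.152368
  V(1,+0) = exp(-r*dt) * [p_u*0.000000 + p_m*0.000000 + p_d*0.139026] = 0.024891
  V(1,+1) = exp(-r*dt) * [p_u*0.000000 + p_m*0.000000 + p_d*0.000000] = 0.000000
  V(0,+0) = exp(-r*dt) * [p_u*0.000000 + p_m*0.024891 + p_d*0.152368] = 0.043754

Answer: Price = V(0,0) = 0.0438


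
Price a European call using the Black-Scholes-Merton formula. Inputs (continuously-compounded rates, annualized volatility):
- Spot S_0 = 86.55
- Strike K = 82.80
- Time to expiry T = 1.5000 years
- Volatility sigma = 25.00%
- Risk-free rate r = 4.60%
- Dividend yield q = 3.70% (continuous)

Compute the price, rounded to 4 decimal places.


d1 = (ln(S/K) + (r - q + 0.5*sigma^2) * T) / (sigma * sqrt(T)) = 0.34184824
d2 = d1 - sigma * sqrt(T) = 0.03566202
exp(-rT) = 0.93332668; exp(-qT) = 0.94601202
C = S_0 * exp(-qT) * N(d1) - K * exp(-rT) * N(d2)
N(d1) = 0.63376745; N(d2) = 0.51422407
C = 86.5500 * 0.94601202 * 0.63376745 - 82.8000 * 0.93332668 * 0.51422407 = 12.1522

Answer: Price = 12.1522


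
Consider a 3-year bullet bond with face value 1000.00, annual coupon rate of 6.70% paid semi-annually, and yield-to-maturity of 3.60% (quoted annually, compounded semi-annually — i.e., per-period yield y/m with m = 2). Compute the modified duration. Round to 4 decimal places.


Answer: Modified duration = 2.7292

Derivation:
Coupon per period c = face * coupon_rate / m = 33.500000
Periods per year m = 2; per-period yield y/m = 0.018000
Number of cashflows N = 6
Cashflows (t years, CF_t, discount factor 1/(1+y/m)^(m*t), PV):
  t = 0.5000: CF_t = 33.500000, DF = 0.982318, PV = 32.907662
  t = 1.0000: CF_t = 33.500000, DF = 0.964949, PV = 32.325798
  t = 1.5000: CF_t = 33.500000, DF = 0.947887, PV = 31.754222
  t = 2.0000: CF_t = 33.500000, DF = 0.931127, PV = 31.192752
  t = 2.5000: CF_t = 33.500000, DF = 0.914663, PV = 30.641210
  t = 3.0000: CF_t = 1033.500000, DF = 0.898490, PV = 928.589595
Price P = sum_t PV_t = 1087.411239
First compute Macaulay numerator sum_t t * PV_t:
  t * PV_t at t = 0.5000: 16.453831
  t * PV_t at t = 1.0000: 32.325798
  t * PV_t at t = 1.5000: 47.631333
  t * PV_t at t = 2.0000: 62.385504
  t * PV_t at t = 2.5000: 76.603026
  t * PV_t at t = 3.0000: 2785.768785
Macaulay duration D = 3021.168276 / 1087.411239 = 2.778313
Modified duration = D / (1 + y/m) = 2.778313 / (1 + 0.018000) = 2.729187


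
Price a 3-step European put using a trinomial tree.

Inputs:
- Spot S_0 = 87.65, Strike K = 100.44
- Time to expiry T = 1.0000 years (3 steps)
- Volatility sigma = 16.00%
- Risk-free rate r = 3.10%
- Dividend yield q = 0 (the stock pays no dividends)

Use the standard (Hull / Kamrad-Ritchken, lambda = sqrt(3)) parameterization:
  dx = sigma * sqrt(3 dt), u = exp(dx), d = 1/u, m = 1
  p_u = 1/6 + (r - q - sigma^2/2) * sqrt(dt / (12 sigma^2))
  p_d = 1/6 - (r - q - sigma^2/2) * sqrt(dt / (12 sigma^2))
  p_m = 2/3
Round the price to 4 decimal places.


Answer: Price = V(0,0) = 11.9544

Derivation:
dt = T/N = 0.333333; dx = sigma*sqrt(3*dt) = 0.160000
u = exp(dx) = 1.173511; d = 1/u = 0.852144
p_u = 0.185625, p_m = 0.666667, p_d = 0.147708
Discount per step: exp(-r*dt) = 0.989720
Stock lattice S(k, j) with j the centered position index:
  k=0: S(0,+0) = 87.6500
  k=1: S(1,-1) = 74.6904; S(1,+0) = 87.6500; S(1,+1) = 102.8582
  k=2: S(2,-2) = 63.6470; S(2,-1) = 74.6904; S(2,+0) = 87.6500; S(2,+1) = 102.8582; S(2,+2) = 120.7052
  k=3: S(3,-3) = 54.2364; S(3,-2) = 63.6470; S(3,-1) = 74.6904; S(3,+0) = 87.6500; S(3,+1) = 102.8582; S(3,+2) = 120.7052; S(3,+3) = 141.6489
Terminal payoffs V(N, j) = max(K - S_T, 0):
  V(3,-3) = 46.203636; V(3,-2) = 36.793037; V(3,-1) = 25.749597; V(3,+0) = 12.790000; V(3,+1) = 0.000000; V(3,+2) = 0.000000; V(3,+3) = 0.000000
Backward induction: V(k, j) = exp(-r*dt) * [p_u * V(k+1, j+1) + p_m * V(k+1, j) + p_d * V(k+1, j-1)]
  V(2,-2) = exp(-r*dt) * [p_u*25.749597 + p_m*36.793037 + p_d*46.203636] = 35.761669
  V(2,-1) = exp(-r*dt) * [p_u*12.790000 + p_m*25.749597 + p_d*36.793037] = 24.718432
  V(2,+0) = exp(-r*dt) * [p_u*0.000000 + p_m*12.790000 + p_d*25.749597] = 12.203342
  V(2,+1) = exp(-r*dt) * [p_u*0.000000 + p_m*0.000000 + p_d*12.790000] = 1.869768
  V(2,+2) = exp(-r*dt) * [p_u*0.000000 + p_m*0.000000 + p_d*0.000000] = 0.000000
  V(1,-1) = exp(-r*dt) * [p_u*12.203342 + p_m*24.718432 + p_d*35.761669] = 23.779501
  V(1,+0) = exp(-r*dt) * [p_u*1.869768 + p_m*12.203342 + p_d*24.718432] = 12.009019
  V(1,+1) = exp(-r*dt) * [p_u*0.000000 + p_m*1.869768 + p_d*12.203342] = 3.017703
  V(0,+0) = exp(-r*dt) * [p_u*3.017703 + p_m*12.009019 + p_d*23.779501] = 11.954434


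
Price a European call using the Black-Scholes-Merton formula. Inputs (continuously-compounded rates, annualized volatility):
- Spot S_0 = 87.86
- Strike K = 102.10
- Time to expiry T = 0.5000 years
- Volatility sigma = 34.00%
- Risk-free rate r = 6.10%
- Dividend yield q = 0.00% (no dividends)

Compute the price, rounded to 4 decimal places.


d1 = (ln(S/K) + (r - q + 0.5*sigma^2) * T) / (sigma * sqrt(T)) = -0.37771185
d2 = d1 - sigma * sqrt(T) = -0.61812815
exp(-rT) = 0.96996043; exp(-qT) = 1.00000000
C = S_0 * exp(-qT) * N(d1) - K * exp(-rT) * N(d2)
N(d1) = 0.35282233; N(d2) = 0.26824543
C = 87.8600 * 1.00000000 * 0.35282233 - 102.1000 * 0.96996043 * 0.26824543 = 4.4338

Answer: Price = 4.4338


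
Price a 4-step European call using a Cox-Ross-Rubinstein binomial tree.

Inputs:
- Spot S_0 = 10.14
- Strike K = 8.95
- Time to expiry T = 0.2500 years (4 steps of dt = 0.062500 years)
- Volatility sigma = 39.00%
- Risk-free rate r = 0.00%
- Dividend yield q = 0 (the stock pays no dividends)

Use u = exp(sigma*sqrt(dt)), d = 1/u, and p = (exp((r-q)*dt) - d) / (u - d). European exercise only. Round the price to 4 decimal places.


Answer: Price = V(0,0) = 1.5139

Derivation:
dt = T/N = 0.062500
u = exp(sigma*sqrt(dt)) = 1.102411; d = 1/u = 0.907102
p = (exp((r-q)*dt) - d) / (u - d) = 0.475644
Discount per step: exp(-r*dt) = 1.000000
Stock lattice S(k, i) with i counting down-moves:
  k=0: S(0,0) = 10.1400
  k=1: S(1,0) = 11.1785; S(1,1) = 9.1980
  k=2: S(2,0) = 12.3233; S(2,1) = 10.1400; S(2,2) = 8.3435
  k=3: S(3,0) = 13.5853; S(3,1) = 11.1785; S(3,2) = 9.1980; S(3,3) = 7.5684
  k=4: S(4,0) = 14.9766; S(4,1) = 12.3233; S(4,2) = 10.1400; S(4,3) = 8.3435; S(4,4) = 6.8654
Terminal payoffs V(N, i) = max(S_T - K, 0):
  V(4,0) = 6.026585; V(4,1) = 3.373253; V(4,2) = 1.190000; V(4,3) = 0.000000; V(4,4) = 0.000000
Backward induction: V(k, i) = exp(-r*dt) * [p * V(k+1, i) + (1-p) * V(k+1, i+1)].
  V(3,0) = exp(-r*dt) * [p*6.026585 + (1-p)*3.373253] = 4.635296
  V(3,1) = exp(-r*dt) * [p*3.373253 + (1-p)*1.190000] = 2.228452
  V(3,2) = exp(-r*dt) * [p*1.190000 + (1-p)*0.000000] = 0.566017
  V(3,3) = exp(-r*dt) * [p*0.000000 + (1-p)*0.000000] = 0.000000
  V(2,0) = exp(-r*dt) * [p*4.635296 + (1-p)*2.228452] = 3.373253
  V(2,1) = exp(-r*dt) * [p*2.228452 + (1-p)*0.566017] = 1.356745
  V(2,2) = exp(-r*dt) * [p*0.566017 + (1-p)*0.000000] = 0.269223
  V(1,0) = exp(-r*dt) * [p*3.373253 + (1-p)*1.356745] = 2.315885
  V(1,1) = exp(-r*dt) * [p*1.356745 + (1-p)*0.269223] = 0.786496
  V(0,0) = exp(-r*dt) * [p*2.315885 + (1-p)*0.786496] = 1.513941


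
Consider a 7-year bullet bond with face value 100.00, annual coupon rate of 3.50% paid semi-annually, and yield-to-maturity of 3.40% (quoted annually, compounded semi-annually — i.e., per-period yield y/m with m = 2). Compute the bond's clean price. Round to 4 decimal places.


Answer: Price = 100.6183

Derivation:
Coupon per period c = face * coupon_rate / m = 1.750000
Periods per year m = 2; per-period yield y/m = 0.017000
Number of cashflows N = 14
Cashflows (t years, CF_t, discount factor 1/(1+y/m)^(m*t), PV):
  t = 0.5000: CF_t = 1.750000, DF = 0.983284, PV = 1.720747
  t = 1.0000: CF_t = 1.750000, DF = 0.966848, PV = 1.691984
  t = 1.5000: CF_t = 1.750000, DF = 0.950686, PV = 1.663701
  t = 2.0000: CF_t = 1.750000, DF = 0.934795, PV = 1.635891
  t = 2.5000: CF_t = 1.750000, DF = 0.919169, PV = 1.608545
  t = 3.0000: CF_t = 1.750000, DF = 0.903804, PV = 1.581657
  t = 3.5000: CF_t = 1.750000, DF = 0.888696, PV = 1.555218
  t = 4.0000: CF_t = 1.750000, DF = 0.873841, PV = 1.529222
  t = 4.5000: CF_t = 1.750000, DF = 0.859234, PV = 1.503659
  t = 5.0000: CF_t = 1.750000, DF = 0.844871, PV = 1.478524
  t = 5.5000: CF_t = 1.750000, DF = 0.830748, PV = 1.453810
  t = 6.0000: CF_t = 1.750000, DF = 0.816862, PV = 1.429508
  t = 6.5000: CF_t = 1.750000, DF = 0.803207, PV = 1.405613
  t = 7.0000: CF_t = 101.750000, DF = 0.789781, PV = 80.360213
Price P = sum_t PV_t = 100.618291


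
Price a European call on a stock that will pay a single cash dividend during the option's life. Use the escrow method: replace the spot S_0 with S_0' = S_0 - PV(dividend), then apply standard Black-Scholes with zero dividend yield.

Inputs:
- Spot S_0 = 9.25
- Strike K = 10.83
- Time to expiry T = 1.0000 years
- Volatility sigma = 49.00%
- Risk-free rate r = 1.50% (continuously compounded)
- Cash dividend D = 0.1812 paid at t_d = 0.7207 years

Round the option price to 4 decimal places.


Answer: Price = 1.2127

Derivation:
PV(D) = D * exp(-r * t_d) = 0.1812 * 0.98924772 = 0.17925169
S_0' = S_0 - PV(D) = 9.2500 - 0.17925169 = 9.07074831
d1 = (ln(S_0'/K) + (r + sigma^2/2)*T) / (sigma*sqrt(T)) = -0.08615367
d2 = d1 - sigma*sqrt(T) = -0.57615367
exp(-rT) = 0.98511194
N(d1) = 0.46567213; N(d2) = 0.28225566
C = S_0' * N(d1) - K * exp(-rT) * N(d2) = 9.07074831 * 0.46567213 - 10.8300 * 0.98511194 * 0.28225566 = 1.2127


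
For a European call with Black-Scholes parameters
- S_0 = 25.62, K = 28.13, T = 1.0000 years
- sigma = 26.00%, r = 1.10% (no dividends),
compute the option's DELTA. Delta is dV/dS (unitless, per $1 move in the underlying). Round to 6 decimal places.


Answer: Delta = 0.425765

Derivation:
d1 = -0.1871666386; d2 = -0.4471666386
phi(d1) = 0.3920153787; exp(-qT) = 1.0000000000; exp(-rT) = 0.9890602788
N(d1) = 0.4257649906
Delta = exp(-qT) * N(d1) = 1.0000000000 * 0.4257649906 = 0.425765


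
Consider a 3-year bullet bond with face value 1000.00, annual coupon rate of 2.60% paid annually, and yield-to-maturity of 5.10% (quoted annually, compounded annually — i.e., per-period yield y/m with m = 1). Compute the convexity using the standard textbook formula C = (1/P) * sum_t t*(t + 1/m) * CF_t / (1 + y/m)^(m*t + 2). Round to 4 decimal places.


Answer: Convexity = 10.4862

Derivation:
Coupon per period c = face * coupon_rate / m = 26.000000
Periods per year m = 1; per-period yield y/m = 0.051000
Number of cashflows N = 3
Cashflows (t years, CF_t, discount factor 1/(1+y/m)^(m*t), PV):
  t = 1.0000: CF_t = 26.000000, DF = 0.951475, PV = 24.738344
  t = 2.0000: CF_t = 26.000000, DF = 0.905304, PV = 23.537911
  t = 3.0000: CF_t = 1026.000000, DF = 0.861374, PV = 883.769914
Price P = sum_t PV_t = 932.046169
Convexity numerator sum_t t*(t + 1/m) * CF_t / (1+y/m)^(m*t + 2):
  t = 1.0000: term = 44.791458
  t = 2.0000: term = 127.853828
  t = 3.0000: term = 9600.968099
Convexity = (1/P) * sum = 9773.613384 / 932.046169 = 10.486190


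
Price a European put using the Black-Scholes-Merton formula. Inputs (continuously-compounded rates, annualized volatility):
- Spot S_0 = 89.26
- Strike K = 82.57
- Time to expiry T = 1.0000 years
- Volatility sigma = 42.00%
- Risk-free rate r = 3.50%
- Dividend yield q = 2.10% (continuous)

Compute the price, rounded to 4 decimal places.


d1 = (ln(S/K) + (r - q + 0.5*sigma^2) * T) / (sigma * sqrt(T)) = 0.42882629
d2 = d1 - sigma * sqrt(T) = 0.00882629
exp(-rT) = 0.96560542; exp(-qT) = 0.97921896
P = K * exp(-rT) * N(-d2) - S_0 * exp(-qT) * N(-d1)
N(-d1) = 0.33402482; N(-d2) = 0.49647887
P = 82.5700 * 0.96560542 * 0.49647887 - 89.2600 * 0.97921896 * 0.33402482 = 10.3888

Answer: Price = 10.3888


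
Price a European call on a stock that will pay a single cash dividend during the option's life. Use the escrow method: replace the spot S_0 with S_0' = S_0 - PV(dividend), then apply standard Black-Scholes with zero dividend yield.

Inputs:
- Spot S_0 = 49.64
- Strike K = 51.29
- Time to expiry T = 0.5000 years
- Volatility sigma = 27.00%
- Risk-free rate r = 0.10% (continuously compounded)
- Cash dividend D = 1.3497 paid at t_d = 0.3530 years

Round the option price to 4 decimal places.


Answer: Price = 2.4821

Derivation:
PV(D) = D * exp(-r * t_d) = 1.3497 * 0.99964706 = 1.34922364
S_0' = S_0 - PV(D) = 49.6400 - 1.34922364 = 48.29077636
d1 = (ln(S_0'/K) + (r + sigma^2/2)*T) / (sigma*sqrt(T)) = -0.21752817
d2 = d1 - sigma*sqrt(T) = -0.40844700
exp(-rT) = 0.99950012
N(d1) = 0.41389838; N(d2) = 0.34147277
C = S_0' * N(d1) - K * exp(-rT) * N(d2) = 48.29077636 * 0.41389838 - 51.2900 * 0.99950012 * 0.34147277 = 2.4821


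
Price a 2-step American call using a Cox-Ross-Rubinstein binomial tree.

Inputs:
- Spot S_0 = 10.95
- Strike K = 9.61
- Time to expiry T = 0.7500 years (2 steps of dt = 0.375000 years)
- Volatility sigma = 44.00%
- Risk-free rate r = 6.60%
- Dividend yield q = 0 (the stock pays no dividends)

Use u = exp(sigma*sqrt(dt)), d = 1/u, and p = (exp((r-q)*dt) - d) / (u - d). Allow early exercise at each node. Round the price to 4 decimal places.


dt = T/N = 0.375000
u = exp(sigma*sqrt(dt)) = 1.309236; d = 1/u = 0.763804
p = (exp((r-q)*dt) - d) / (u - d) = 0.478987
Discount per step: exp(-r*dt) = 0.975554
Stock lattice S(k, i) with i counting down-moves:
  k=0: S(0,0) = 10.9500
  k=1: S(1,0) = 14.3361; S(1,1) = 8.3637
  k=2: S(2,0) = 18.7694; S(2,1) = 10.9500; S(2,2) = 6.3882
Terminal payoffs V(N, i) = max(S_T - K, 0):
  V(2,0) = 9.159387; V(2,1) = 1.340000; V(2,2) = 0.000000
Backward induction: V(k, i) = exp(-r*dt) * [p * V(k+1, i) + (1-p) * V(k+1, i+1)]; then take max(V_cont, immediate exercise) for American.
  V(1,0) = exp(-r*dt) * [p*9.159387 + (1-p)*1.340000] = 4.961064; exercise = 4.726136; V(1,0) = max -> 4.961064
  V(1,1) = exp(-r*dt) * [p*1.340000 + (1-p)*0.000000] = 0.626152; exercise = 0.000000; V(1,1) = max -> 0.626152
  V(0,0) = exp(-r*dt) * [p*4.961064 + (1-p)*0.626152] = 2.636451; exercise = 1.340000; V(0,0) = max -> 2.636451

Answer: Price = V(0,0) = 2.6365


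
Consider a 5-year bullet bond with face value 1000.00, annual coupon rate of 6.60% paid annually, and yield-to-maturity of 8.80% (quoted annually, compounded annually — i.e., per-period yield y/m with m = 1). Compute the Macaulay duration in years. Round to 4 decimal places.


Coupon per period c = face * coupon_rate / m = 66.000000
Periods per year m = 1; per-period yield y/m = 0.088000
Number of cashflows N = 5
Cashflows (t years, CF_t, discount factor 1/(1+y/m)^(m*t), PV):
  t = 1.0000: CF_t = 66.000000, DF = 0.919118, PV = 60.661765
  t = 2.0000: CF_t = 66.000000, DF = 0.844777, PV = 55.755298
  t = 3.0000: CF_t = 66.000000, DF = 0.776450, PV = 51.245679
  t = 4.0000: CF_t = 66.000000, DF = 0.713649, PV = 47.100808
  t = 5.0000: CF_t = 1066.000000, DF = 0.655927, PV = 699.218206
Price P = sum_t PV_t = 913.981756
Macaulay numerator sum_t t * PV_t:
  t * PV_t at t = 1.0000: 60.661765
  t * PV_t at t = 2.0000: 111.510597
  t * PV_t at t = 3.0000: 153.737036
  t * PV_t at t = 4.0000: 188.403231
  t * PV_t at t = 5.0000: 3496.091031
Macaulay duration D = (sum_t t * PV_t) / P = 4010.403659 / 913.981756 = 4.387838

Answer: Macaulay duration = 4.3878 years


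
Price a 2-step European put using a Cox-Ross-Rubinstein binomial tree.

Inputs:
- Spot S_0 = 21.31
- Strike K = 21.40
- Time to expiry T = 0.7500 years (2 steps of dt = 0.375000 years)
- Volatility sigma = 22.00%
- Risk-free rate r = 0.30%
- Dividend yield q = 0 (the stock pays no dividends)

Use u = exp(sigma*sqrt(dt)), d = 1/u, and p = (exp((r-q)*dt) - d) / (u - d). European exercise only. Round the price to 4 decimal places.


dt = T/N = 0.375000
u = exp(sigma*sqrt(dt)) = 1.144219; d = 1/u = 0.873959
p = (exp((r-q)*dt) - d) / (u - d) = 0.470535
Discount per step: exp(-r*dt) = 0.998876
Stock lattice S(k, i) with i counting down-moves:
  k=0: S(0,0) = 21.3100
  k=1: S(1,0) = 24.3833; S(1,1) = 18.6241
  k=2: S(2,0) = 27.8998; S(2,1) = 21.3100; S(2,2) = 16.2767
Terminal payoffs V(N, i) = max(K - S_T, 0):
  V(2,0) = 0.000000; V(2,1) = 0.090000; V(2,2) = 5.123334
Backward induction: V(k, i) = exp(-r*dt) * [p * V(k+1, i) + (1-p) * V(k+1, i+1)].
  V(1,0) = exp(-r*dt) * [p*0.000000 + (1-p)*0.090000] = 0.047598
  V(1,1) = exp(-r*dt) * [p*0.090000 + (1-p)*5.123334] = 2.751874
  V(0,0) = exp(-r*dt) * [p*0.047598 + (1-p)*2.751874] = 1.477753

Answer: Price = V(0,0) = 1.4778


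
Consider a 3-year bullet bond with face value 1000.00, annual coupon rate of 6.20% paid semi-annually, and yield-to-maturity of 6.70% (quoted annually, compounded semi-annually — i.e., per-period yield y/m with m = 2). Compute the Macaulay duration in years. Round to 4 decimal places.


Answer: Macaulay duration = 2.7816 years

Derivation:
Coupon per period c = face * coupon_rate / m = 31.000000
Periods per year m = 2; per-period yield y/m = 0.033500
Number of cashflows N = 6
Cashflows (t years, CF_t, discount factor 1/(1+y/m)^(m*t), PV):
  t = 0.5000: CF_t = 31.000000, DF = 0.967586, PV = 29.995162
  t = 1.0000: CF_t = 31.000000, DF = 0.936222, PV = 29.022895
  t = 1.5000: CF_t = 31.000000, DF = 0.905876, PV = 28.082143
  t = 2.0000: CF_t = 31.000000, DF = 0.876512, PV = 27.171885
  t = 2.5000: CF_t = 31.000000, DF = 0.848101, PV = 26.291132
  t = 3.0000: CF_t = 1031.000000, DF = 0.820611, PV = 846.049512
Price P = sum_t PV_t = 986.612730
Macaulay numerator sum_t t * PV_t:
  t * PV_t at t = 0.5000: 14.997581
  t * PV_t at t = 1.0000: 29.022895
  t * PV_t at t = 1.5000: 42.123215
  t * PV_t at t = 2.0000: 54.343770
  t * PV_t at t = 2.5000: 65.727831
  t * PV_t at t = 3.0000: 2538.148537
Macaulay duration D = (sum_t t * PV_t) / P = 2744.363829 / 986.612730 = 2.781602


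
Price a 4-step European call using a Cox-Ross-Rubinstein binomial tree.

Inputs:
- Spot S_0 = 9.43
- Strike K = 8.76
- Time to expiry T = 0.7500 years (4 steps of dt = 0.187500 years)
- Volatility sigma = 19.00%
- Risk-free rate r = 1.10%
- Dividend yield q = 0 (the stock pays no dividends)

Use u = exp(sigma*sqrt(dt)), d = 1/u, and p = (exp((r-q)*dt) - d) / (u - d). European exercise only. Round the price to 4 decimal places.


dt = T/N = 0.187500
u = exp(sigma*sqrt(dt)) = 1.085752; d = 1/u = 0.921021
p = (exp((r-q)*dt) - d) / (u - d) = 0.491977
Discount per step: exp(-r*dt) = 0.997940
Stock lattice S(k, i) with i counting down-moves:
  k=0: S(0,0) = 9.4300
  k=1: S(1,0) = 10.2386; S(1,1) = 8.6852
  k=2: S(2,0) = 11.1166; S(2,1) = 9.4300; S(2,2) = 7.9993
  k=3: S(3,0) = 12.0699; S(3,1) = 10.2386; S(3,2) = 8.6852; S(3,3) = 7.3675
  k=4: S(4,0) = 13.1049; S(4,1) = 11.1166; S(4,2) = 9.4300; S(4,3) = 7.9993; S(4,4) = 6.7856
Terminal payoffs V(N, i) = max(S_T - K, 0):
  V(4,0) = 4.344894; V(4,1) = 2.356616; V(4,2) = 0.670000; V(4,3) = 0.000000; V(4,4) = 0.000000
Backward induction: V(k, i) = exp(-r*dt) * [p * V(k+1, i) + (1-p) * V(k+1, i+1)].
  V(3,0) = exp(-r*dt) * [p*4.344894 + (1-p)*2.356616] = 3.327932
  V(3,1) = exp(-r*dt) * [p*2.356616 + (1-p)*0.670000] = 1.496686
  V(3,2) = exp(-r*dt) * [p*0.670000 + (1-p)*0.000000] = 0.328945
  V(3,3) = exp(-r*dt) * [p*0.000000 + (1-p)*0.000000] = 0.000000
  V(2,0) = exp(-r*dt) * [p*3.327932 + (1-p)*1.496686] = 2.392677
  V(2,1) = exp(-r*dt) * [p*1.496686 + (1-p)*0.328945] = 0.901585
  V(2,2) = exp(-r*dt) * [p*0.328945 + (1-p)*0.000000] = 0.161500
  V(1,0) = exp(-r*dt) * [p*2.392677 + (1-p)*0.901585] = 1.631799
  V(1,1) = exp(-r*dt) * [p*0.901585 + (1-p)*0.161500] = 0.524522
  V(0,0) = exp(-r*dt) * [p*1.631799 + (1-p)*0.524522] = 1.067073

Answer: Price = V(0,0) = 1.0671
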